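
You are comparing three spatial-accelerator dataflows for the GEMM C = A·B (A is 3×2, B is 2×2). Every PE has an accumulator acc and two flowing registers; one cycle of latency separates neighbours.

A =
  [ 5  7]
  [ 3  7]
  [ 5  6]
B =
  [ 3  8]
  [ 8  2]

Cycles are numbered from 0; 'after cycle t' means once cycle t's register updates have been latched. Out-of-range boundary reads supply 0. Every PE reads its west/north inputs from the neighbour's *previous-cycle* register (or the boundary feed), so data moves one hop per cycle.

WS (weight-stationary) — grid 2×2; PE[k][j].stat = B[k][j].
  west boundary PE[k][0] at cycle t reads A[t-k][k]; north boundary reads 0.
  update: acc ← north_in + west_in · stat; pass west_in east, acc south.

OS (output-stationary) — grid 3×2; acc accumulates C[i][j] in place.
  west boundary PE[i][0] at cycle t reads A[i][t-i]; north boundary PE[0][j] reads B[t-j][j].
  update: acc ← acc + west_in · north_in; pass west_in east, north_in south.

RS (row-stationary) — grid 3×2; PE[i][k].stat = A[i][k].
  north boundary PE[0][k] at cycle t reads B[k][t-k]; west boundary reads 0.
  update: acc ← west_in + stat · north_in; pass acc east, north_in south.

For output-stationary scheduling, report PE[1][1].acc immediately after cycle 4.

Tracing OS — 3×2 array, target PE[1][1]:
  t=0 PE[0][1]: acc=0 h=0 v=0
  t=0 PE[1][0]: acc=0 h=0 v=0
  t=0 PE[1][1]: acc=0 h=0 v=0
  t=1 PE[0][1]: acc=40 h=5 v=8
  t=1 PE[1][0]: acc=9 h=3 v=3
  t=1 PE[1][1]: acc=0 h=0 v=0
  t=2 PE[0][1]: acc=54 h=7 v=2
  t=2 PE[1][0]: acc=65 h=7 v=8
  t=2 PE[1][1]: acc=24 h=3 v=8
  t=3 PE[0][1]: acc=54 h=0 v=0
  t=3 PE[1][0]: acc=65 h=0 v=0
  t=3 PE[1][1]: acc=38 h=7 v=2
  t=4 PE[0][1]: acc=54 h=0 v=0
  t=4 PE[1][0]: acc=65 h=0 v=0
  t=4 PE[1][1]: acc=38 h=0 v=0

PE[1][1].acc = 38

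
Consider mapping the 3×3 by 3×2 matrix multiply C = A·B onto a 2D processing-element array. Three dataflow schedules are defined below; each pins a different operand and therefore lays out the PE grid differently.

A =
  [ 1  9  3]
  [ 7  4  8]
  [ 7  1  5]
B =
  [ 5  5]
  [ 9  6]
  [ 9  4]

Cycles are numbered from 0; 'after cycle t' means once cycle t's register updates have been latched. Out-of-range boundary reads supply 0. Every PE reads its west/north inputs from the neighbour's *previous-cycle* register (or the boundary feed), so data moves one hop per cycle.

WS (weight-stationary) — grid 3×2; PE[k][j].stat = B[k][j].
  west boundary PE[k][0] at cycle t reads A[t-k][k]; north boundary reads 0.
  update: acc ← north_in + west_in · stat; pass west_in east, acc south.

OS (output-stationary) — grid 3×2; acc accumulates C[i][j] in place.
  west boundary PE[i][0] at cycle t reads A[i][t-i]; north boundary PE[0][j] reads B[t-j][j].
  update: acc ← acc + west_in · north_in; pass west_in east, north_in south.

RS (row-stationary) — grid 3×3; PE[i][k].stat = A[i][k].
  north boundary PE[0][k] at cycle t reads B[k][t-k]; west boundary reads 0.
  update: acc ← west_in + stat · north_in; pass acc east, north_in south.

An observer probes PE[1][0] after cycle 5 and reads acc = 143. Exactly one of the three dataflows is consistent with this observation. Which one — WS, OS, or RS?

Under WS (3×2), PE[1][0]:
  after 0 — PE[1][0] acc=0, pass-E 0, pass-S 0
  after 1 — PE[1][0] acc=86, pass-E 9, pass-S 86
  after 2 — PE[1][0] acc=71, pass-E 4, pass-S 71
  after 3 — PE[1][0] acc=44, pass-E 1, pass-S 44
  after 4 — PE[1][0] acc=0, pass-E 0, pass-S 0
  after 5 — PE[1][0] acc=0, pass-E 0, pass-S 0
Under OS (3×2), PE[1][0]:
  after 0 — PE[1][0] acc=0, pass-E 0, pass-S 0
  after 1 — PE[1][0] acc=35, pass-E 7, pass-S 5
  after 2 — PE[1][0] acc=71, pass-E 4, pass-S 9
  after 3 — PE[1][0] acc=143, pass-E 8, pass-S 9
  after 4 — PE[1][0] acc=143, pass-E 0, pass-S 0
  after 5 — PE[1][0] acc=143, pass-E 0, pass-S 0
Under RS (3×3), PE[1][0]:
  after 0 — PE[1][0] acc=0, pass-E 0, pass-S 0
  after 1 — PE[1][0] acc=35, pass-E 35, pass-S 5
  after 2 — PE[1][0] acc=35, pass-E 35, pass-S 5
  after 3 — PE[1][0] acc=0, pass-E 0, pass-S 0
  after 4 — PE[1][0] acc=0, pass-E 0, pass-S 0
  after 5 — PE[1][0] acc=0, pass-E 0, pass-S 0

dataflow = OS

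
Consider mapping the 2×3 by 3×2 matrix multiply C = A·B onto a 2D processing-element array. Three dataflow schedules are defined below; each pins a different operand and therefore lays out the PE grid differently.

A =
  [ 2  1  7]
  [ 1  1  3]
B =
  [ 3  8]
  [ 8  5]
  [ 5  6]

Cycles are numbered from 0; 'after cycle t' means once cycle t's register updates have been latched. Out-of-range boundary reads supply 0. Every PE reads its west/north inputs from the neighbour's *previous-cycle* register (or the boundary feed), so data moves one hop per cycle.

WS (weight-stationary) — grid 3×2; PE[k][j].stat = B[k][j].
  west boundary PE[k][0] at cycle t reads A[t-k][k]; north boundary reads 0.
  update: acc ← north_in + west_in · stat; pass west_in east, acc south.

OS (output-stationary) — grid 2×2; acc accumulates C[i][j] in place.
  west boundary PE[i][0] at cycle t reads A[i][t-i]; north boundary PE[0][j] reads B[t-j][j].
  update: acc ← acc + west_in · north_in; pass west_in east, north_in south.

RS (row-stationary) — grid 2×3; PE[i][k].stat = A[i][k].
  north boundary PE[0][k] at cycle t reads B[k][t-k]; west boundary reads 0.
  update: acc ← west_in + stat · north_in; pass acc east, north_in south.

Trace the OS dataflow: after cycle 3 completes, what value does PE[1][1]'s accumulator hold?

PE[1][1].acc = 13

OS on a 2×2 grid — tracing PE[1][1] and its feeders:
  [0] (0,1) acc=0 (h:0 v:0)
  [0] (1,0) acc=0 (h:0 v:0)
  [0] (1,1) acc=0 (h:0 v:0)
  [1] (0,1) acc=16 (h:2 v:8)
  [1] (1,0) acc=3 (h:1 v:3)
  [1] (1,1) acc=0 (h:0 v:0)
  [2] (0,1) acc=21 (h:1 v:5)
  [2] (1,0) acc=11 (h:1 v:8)
  [2] (1,1) acc=8 (h:1 v:8)
  [3] (0,1) acc=63 (h:7 v:6)
  [3] (1,0) acc=26 (h:3 v:5)
  [3] (1,1) acc=13 (h:1 v:5)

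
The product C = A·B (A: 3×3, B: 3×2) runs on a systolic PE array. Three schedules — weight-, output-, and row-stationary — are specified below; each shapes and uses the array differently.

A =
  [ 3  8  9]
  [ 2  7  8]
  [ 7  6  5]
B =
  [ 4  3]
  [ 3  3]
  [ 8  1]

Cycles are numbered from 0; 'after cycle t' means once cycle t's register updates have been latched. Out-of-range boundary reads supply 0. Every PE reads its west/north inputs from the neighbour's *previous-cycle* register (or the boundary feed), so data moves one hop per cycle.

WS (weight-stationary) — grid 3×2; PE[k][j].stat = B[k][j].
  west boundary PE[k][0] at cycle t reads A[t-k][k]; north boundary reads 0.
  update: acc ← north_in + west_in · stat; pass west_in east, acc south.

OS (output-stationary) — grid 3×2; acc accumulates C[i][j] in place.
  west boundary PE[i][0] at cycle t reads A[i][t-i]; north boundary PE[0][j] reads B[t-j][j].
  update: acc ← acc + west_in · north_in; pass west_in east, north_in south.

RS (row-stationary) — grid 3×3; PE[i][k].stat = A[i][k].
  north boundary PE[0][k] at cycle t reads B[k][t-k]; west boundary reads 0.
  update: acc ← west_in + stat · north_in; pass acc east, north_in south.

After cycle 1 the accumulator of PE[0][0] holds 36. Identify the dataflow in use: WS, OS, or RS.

Under WS (3×2), PE[0][0]:
  step 0 · PE0,0: acc=12; fwd→3 fwd↓12
  step 1 · PE0,0: acc=8; fwd→2 fwd↓8
Under OS (3×2), PE[0][0]:
  step 0 · PE0,0: acc=12; fwd→3 fwd↓4
  step 1 · PE0,0: acc=36; fwd→8 fwd↓3
Under RS (3×3), PE[0][0]:
  step 0 · PE0,0: acc=12; fwd→12 fwd↓4
  step 1 · PE0,0: acc=9; fwd→9 fwd↓3

dataflow = OS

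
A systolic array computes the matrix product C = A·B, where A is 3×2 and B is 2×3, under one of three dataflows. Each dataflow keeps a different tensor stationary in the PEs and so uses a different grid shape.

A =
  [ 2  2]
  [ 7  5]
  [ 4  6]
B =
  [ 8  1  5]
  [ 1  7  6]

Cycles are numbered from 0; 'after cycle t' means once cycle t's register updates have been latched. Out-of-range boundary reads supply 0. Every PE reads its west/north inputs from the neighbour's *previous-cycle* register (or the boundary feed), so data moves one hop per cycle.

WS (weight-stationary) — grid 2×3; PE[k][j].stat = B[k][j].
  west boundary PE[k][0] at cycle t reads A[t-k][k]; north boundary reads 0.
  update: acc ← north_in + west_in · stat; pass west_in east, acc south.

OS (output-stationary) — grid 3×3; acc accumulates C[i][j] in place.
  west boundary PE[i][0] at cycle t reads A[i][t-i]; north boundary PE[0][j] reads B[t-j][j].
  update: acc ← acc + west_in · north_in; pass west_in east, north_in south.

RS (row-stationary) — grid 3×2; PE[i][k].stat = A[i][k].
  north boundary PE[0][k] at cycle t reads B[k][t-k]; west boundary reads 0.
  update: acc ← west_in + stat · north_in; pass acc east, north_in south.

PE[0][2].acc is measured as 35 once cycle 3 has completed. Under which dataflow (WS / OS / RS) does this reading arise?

Under WS (2×3), PE[0][2]:
  c0 r0c2: 0 / 0 / 0
  c1 r0c2: 0 / 0 / 0
  c2 r0c2: 10 / 2 / 10
  c3 r0c2: 35 / 7 / 35
Under OS (3×3), PE[0][2]:
  c0 r0c2: 0 / 0 / 0
  c1 r0c2: 0 / 0 / 0
  c2 r0c2: 10 / 2 / 5
  c3 r0c2: 22 / 2 / 6
— RS: 3×2 array has no PE[0][2].

dataflow = WS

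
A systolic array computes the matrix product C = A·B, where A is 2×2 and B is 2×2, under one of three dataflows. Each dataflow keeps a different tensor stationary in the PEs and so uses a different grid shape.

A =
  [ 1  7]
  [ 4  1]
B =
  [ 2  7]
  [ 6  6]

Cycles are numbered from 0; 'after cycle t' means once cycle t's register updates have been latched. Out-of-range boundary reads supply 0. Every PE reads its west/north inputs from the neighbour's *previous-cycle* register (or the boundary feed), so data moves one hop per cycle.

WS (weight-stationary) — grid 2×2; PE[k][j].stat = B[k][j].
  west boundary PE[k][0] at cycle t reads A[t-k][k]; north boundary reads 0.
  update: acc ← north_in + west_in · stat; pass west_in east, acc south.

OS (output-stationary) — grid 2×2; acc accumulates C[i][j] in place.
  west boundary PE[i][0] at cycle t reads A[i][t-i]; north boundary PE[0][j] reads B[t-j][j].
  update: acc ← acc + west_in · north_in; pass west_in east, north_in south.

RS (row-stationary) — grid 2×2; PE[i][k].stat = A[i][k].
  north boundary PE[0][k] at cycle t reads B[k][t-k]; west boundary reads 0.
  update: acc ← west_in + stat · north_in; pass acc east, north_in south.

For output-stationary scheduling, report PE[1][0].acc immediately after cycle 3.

PE[1][0].acc = 14

OS (2×2). Following PE[1][0] plus its west/north inputs:
  cycle 0: PE[0][0] → acc 2, east 1, south 2
  cycle 0: PE[1][0] → acc 0, east 0, south 0
  cycle 1: PE[0][0] → acc 44, east 7, south 6
  cycle 1: PE[1][0] → acc 8, east 4, south 2
  cycle 2: PE[0][0] → acc 44, east 0, south 0
  cycle 2: PE[1][0] → acc 14, east 1, south 6
  cycle 3: PE[0][0] → acc 44, east 0, south 0
  cycle 3: PE[1][0] → acc 14, east 0, south 0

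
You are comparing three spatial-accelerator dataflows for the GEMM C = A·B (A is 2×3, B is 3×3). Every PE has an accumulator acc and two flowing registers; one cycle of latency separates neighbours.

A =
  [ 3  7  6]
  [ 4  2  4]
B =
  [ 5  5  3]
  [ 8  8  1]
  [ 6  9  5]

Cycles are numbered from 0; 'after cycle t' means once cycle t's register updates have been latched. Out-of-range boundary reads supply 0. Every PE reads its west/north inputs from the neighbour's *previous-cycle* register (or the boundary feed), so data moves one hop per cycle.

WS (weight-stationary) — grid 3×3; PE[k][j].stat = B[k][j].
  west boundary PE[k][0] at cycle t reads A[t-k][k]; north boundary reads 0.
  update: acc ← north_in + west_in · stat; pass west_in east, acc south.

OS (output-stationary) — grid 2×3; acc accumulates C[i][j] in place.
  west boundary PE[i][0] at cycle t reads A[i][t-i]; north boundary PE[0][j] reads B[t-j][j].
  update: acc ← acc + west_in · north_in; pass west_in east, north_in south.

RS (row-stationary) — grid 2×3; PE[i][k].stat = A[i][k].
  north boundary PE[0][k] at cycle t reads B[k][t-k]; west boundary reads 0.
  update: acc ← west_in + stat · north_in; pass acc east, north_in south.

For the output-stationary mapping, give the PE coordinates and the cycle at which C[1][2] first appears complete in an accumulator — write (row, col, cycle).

(row, col, cycle) = (1, 2, 5)

OS — PE[1][2] is where C[1][2] collects:
  t=0 PE[1][2]: acc=0 h=0 v=0
  t=1 PE[1][2]: acc=0 h=0 v=0
  t=2 PE[1][2]: acc=0 h=0 v=0
  t=3 PE[1][2]: acc=12 h=4 v=3
  t=4 PE[1][2]: acc=14 h=2 v=1
  t=5 PE[1][2]: acc=34 h=4 v=5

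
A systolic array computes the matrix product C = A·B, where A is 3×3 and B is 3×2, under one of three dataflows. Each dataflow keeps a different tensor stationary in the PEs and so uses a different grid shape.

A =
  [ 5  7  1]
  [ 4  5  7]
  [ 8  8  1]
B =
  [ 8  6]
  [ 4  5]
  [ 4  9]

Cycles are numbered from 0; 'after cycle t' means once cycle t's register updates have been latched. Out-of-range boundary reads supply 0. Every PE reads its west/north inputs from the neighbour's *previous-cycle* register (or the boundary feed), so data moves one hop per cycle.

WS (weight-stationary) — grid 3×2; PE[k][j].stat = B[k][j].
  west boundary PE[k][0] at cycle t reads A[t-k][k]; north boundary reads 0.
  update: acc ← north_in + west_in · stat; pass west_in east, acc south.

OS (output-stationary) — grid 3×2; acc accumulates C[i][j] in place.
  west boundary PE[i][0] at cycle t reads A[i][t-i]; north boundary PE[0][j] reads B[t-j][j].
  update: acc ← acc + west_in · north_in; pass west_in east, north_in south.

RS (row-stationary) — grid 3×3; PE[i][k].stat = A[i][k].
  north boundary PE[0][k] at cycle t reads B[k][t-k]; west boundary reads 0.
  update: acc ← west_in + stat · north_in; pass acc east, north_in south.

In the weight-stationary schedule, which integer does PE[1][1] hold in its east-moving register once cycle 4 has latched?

WS 3×2: PE[1][1] cycle-by-cycle (with neighbour feeds):
  0: (0,1).acc=0  regs=<0,0>
  0: (1,0).acc=0  regs=<0,0>
  0: (1,1).acc=0  regs=<0,0>
  1: (0,1).acc=30  regs=<5,30>
  1: (1,0).acc=68  regs=<7,68>
  1: (1,1).acc=0  regs=<0,0>
  2: (0,1).acc=24  regs=<4,24>
  2: (1,0).acc=52  regs=<5,52>
  2: (1,1).acc=65  regs=<7,65>
  3: (0,1).acc=48  regs=<8,48>
  3: (1,0).acc=96  regs=<8,96>
  3: (1,1).acc=49  regs=<5,49>
  4: (0,1).acc=0  regs=<0,0>
  4: (1,0).acc=0  regs=<0,0>
  4: (1,1).acc=88  regs=<8,88>

register = 8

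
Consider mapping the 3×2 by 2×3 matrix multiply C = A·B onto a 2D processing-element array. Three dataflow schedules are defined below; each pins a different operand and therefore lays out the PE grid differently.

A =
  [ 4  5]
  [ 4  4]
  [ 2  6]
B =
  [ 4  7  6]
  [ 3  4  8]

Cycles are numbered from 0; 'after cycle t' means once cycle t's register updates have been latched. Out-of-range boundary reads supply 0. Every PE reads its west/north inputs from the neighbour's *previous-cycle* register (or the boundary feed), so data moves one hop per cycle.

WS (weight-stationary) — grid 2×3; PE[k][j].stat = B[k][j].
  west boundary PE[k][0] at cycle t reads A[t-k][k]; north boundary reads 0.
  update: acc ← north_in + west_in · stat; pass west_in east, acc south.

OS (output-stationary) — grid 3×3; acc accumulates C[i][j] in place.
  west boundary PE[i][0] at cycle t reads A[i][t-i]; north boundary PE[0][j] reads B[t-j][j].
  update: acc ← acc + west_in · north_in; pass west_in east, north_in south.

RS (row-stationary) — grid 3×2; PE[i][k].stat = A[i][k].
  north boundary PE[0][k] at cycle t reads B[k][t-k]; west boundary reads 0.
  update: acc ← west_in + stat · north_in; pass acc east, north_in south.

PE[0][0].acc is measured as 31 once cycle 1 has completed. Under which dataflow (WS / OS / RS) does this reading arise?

— WS: 2×3; PE[0][0] trace:
  t=0 PE[0][0]: acc=16 h=4 v=16
  t=1 PE[0][0]: acc=16 h=4 v=16
— OS: 3×3; PE[0][0] trace:
  t=0 PE[0][0]: acc=16 h=4 v=4
  t=1 PE[0][0]: acc=31 h=5 v=3
— RS: 3×2; PE[0][0] trace:
  t=0 PE[0][0]: acc=16 h=16 v=4
  t=1 PE[0][0]: acc=28 h=28 v=7

dataflow = OS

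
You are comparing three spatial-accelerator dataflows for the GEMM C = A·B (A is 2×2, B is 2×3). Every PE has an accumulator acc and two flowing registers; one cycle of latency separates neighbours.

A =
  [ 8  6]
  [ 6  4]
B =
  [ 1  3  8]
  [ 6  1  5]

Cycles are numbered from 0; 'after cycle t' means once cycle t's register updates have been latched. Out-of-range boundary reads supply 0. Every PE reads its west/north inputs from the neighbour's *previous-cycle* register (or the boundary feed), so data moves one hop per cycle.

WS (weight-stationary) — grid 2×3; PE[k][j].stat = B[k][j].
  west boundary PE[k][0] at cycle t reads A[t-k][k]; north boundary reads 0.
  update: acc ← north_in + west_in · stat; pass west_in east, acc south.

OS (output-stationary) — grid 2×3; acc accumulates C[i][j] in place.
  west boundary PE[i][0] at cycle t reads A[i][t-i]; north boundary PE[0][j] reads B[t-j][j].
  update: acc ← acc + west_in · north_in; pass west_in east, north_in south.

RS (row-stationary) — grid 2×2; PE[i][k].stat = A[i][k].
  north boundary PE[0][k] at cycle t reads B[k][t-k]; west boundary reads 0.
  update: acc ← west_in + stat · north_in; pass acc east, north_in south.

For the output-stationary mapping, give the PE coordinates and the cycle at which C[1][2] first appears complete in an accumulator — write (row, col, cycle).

OS — PE[1][2] is where C[1][2] collects:
  c0 r1c2: 0 / 0 / 0
  c1 r1c2: 0 / 0 / 0
  c2 r1c2: 0 / 0 / 0
  c3 r1c2: 48 / 6 / 8
  c4 r1c2: 68 / 4 / 5

(row, col, cycle) = (1, 2, 4)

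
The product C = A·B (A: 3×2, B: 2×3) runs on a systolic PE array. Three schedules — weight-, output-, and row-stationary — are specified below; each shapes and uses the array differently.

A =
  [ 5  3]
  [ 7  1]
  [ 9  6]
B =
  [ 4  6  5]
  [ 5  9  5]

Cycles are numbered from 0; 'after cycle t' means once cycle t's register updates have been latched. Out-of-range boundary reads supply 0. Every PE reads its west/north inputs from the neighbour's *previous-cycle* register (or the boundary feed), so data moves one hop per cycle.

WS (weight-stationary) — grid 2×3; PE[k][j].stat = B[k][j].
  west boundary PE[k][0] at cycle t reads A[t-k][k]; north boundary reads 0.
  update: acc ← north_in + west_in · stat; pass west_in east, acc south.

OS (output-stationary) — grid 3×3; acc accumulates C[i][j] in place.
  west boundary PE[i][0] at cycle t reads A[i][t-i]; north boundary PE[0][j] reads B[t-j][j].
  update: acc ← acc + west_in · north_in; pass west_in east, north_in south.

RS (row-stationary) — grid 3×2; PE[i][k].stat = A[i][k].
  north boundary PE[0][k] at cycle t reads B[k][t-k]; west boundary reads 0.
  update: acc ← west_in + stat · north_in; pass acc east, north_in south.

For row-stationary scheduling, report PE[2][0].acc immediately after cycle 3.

RS on a 3×2 grid — tracing PE[2][0] and its feeders:
  [0] (1,0) acc=0 (h:0 v:0)
  [0] (2,0) acc=0 (h:0 v:0)
  [1] (1,0) acc=28 (h:28 v:4)
  [1] (2,0) acc=0 (h:0 v:0)
  [2] (1,0) acc=42 (h:42 v:6)
  [2] (2,0) acc=36 (h:36 v:4)
  [3] (1,0) acc=35 (h:35 v:5)
  [3] (2,0) acc=54 (h:54 v:6)

PE[2][0].acc = 54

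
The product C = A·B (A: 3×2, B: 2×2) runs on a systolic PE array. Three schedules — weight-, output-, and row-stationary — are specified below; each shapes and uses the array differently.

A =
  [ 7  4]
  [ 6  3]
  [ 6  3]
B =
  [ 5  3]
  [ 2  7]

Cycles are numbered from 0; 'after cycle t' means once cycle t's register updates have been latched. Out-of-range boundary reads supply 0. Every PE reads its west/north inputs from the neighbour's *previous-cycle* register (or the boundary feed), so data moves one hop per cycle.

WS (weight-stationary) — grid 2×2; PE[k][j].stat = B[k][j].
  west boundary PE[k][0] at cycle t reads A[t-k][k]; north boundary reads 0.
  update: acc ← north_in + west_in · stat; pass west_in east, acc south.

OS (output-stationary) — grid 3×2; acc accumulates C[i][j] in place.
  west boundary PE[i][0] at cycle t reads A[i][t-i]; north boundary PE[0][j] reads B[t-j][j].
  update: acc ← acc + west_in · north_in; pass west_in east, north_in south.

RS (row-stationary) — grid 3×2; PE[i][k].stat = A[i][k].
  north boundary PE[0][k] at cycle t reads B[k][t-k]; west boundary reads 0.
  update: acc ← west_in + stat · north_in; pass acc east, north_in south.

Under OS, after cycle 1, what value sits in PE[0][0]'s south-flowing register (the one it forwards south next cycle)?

register = 2

OS on a 3×2 grid — tracing PE[0][0] and its feeders:
  [0] (0,0) acc=35 (h:7 v:5)
  [1] (0,0) acc=43 (h:4 v:2)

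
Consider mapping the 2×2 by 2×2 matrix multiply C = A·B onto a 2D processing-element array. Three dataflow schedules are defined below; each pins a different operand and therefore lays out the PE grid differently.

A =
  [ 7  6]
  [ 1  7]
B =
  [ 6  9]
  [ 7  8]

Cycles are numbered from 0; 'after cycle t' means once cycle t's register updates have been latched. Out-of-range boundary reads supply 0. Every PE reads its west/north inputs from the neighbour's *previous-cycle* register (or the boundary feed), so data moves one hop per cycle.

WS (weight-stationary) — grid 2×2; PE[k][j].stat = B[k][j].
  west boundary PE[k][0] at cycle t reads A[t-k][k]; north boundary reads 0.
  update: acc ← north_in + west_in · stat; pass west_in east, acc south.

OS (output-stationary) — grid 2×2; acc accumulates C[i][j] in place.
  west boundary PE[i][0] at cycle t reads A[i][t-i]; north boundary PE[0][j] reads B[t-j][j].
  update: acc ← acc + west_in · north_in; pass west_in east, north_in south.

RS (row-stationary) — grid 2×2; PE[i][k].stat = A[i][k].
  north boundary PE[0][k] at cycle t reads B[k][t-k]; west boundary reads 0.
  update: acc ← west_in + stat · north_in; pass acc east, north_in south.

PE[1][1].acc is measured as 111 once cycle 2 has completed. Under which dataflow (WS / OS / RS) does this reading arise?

dataflow = WS

— WS: 2×2; PE[1][1] trace:
  after 0 — PE[1][1] acc=0, pass-E 0, pass-S 0
  after 1 — PE[1][1] acc=0, pass-E 0, pass-S 0
  after 2 — PE[1][1] acc=111, pass-E 6, pass-S 111
— OS: 2×2; PE[1][1] trace:
  after 0 — PE[1][1] acc=0, pass-E 0, pass-S 0
  after 1 — PE[1][1] acc=0, pass-E 0, pass-S 0
  after 2 — PE[1][1] acc=9, pass-E 1, pass-S 9
— RS: 2×2; PE[1][1] trace:
  after 0 — PE[1][1] acc=0, pass-E 0, pass-S 0
  after 1 — PE[1][1] acc=0, pass-E 0, pass-S 0
  after 2 — PE[1][1] acc=55, pass-E 55, pass-S 7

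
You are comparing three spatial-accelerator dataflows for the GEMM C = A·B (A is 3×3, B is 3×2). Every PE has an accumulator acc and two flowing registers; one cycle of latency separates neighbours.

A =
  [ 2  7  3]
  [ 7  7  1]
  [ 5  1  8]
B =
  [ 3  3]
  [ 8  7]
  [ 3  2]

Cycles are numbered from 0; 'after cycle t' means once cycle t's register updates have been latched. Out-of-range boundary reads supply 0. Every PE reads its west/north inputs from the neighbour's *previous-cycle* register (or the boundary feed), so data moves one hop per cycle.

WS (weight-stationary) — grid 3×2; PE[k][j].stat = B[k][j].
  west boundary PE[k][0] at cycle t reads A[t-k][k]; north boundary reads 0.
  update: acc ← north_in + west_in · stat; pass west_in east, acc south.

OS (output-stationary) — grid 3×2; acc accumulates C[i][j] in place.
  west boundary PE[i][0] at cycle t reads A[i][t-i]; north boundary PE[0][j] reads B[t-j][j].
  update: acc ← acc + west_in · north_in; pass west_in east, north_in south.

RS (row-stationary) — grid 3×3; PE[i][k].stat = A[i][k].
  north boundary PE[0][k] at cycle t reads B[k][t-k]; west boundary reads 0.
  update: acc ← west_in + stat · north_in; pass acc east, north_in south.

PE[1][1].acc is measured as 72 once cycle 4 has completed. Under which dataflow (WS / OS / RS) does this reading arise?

dataflow = OS

WS (3×2 grid), PE[1][1]:
  step 0 · PE1,1: acc=0; fwd→0 fwd↓0
  step 1 · PE1,1: acc=0; fwd→0 fwd↓0
  step 2 · PE1,1: acc=55; fwd→7 fwd↓55
  step 3 · PE1,1: acc=70; fwd→7 fwd↓70
  step 4 · PE1,1: acc=22; fwd→1 fwd↓22
OS (3×2 grid), PE[1][1]:
  step 0 · PE1,1: acc=0; fwd→0 fwd↓0
  step 1 · PE1,1: acc=0; fwd→0 fwd↓0
  step 2 · PE1,1: acc=21; fwd→7 fwd↓3
  step 3 · PE1,1: acc=70; fwd→7 fwd↓7
  step 4 · PE1,1: acc=72; fwd→1 fwd↓2
RS (3×3 grid), PE[1][1]:
  step 0 · PE1,1: acc=0; fwd→0 fwd↓0
  step 1 · PE1,1: acc=0; fwd→0 fwd↓0
  step 2 · PE1,1: acc=77; fwd→77 fwd↓8
  step 3 · PE1,1: acc=70; fwd→70 fwd↓7
  step 4 · PE1,1: acc=0; fwd→0 fwd↓0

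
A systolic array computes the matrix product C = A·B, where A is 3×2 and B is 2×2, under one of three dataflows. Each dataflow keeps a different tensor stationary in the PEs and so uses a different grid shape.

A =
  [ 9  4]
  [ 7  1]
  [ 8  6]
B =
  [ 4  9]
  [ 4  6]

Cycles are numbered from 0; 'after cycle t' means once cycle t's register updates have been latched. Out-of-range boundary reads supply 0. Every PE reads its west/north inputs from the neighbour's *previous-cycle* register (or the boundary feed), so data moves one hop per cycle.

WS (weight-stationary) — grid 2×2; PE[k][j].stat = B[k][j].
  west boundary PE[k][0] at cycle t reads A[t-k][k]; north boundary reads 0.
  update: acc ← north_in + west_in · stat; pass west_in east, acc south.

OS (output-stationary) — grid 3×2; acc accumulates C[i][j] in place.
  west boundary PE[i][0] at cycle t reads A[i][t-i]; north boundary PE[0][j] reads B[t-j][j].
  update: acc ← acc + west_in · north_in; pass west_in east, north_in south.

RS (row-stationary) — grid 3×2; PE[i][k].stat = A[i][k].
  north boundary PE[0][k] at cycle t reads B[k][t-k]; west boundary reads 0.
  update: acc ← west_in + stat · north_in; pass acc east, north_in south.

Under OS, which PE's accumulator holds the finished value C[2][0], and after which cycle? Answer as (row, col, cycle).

OS — PE[2][0] is where C[2][0] collects:
  cycle 0: PE[2][0] → acc 0, east 0, south 0
  cycle 1: PE[2][0] → acc 0, east 0, south 0
  cycle 2: PE[2][0] → acc 32, east 8, south 4
  cycle 3: PE[2][0] → acc 56, east 6, south 4

(row, col, cycle) = (2, 0, 3)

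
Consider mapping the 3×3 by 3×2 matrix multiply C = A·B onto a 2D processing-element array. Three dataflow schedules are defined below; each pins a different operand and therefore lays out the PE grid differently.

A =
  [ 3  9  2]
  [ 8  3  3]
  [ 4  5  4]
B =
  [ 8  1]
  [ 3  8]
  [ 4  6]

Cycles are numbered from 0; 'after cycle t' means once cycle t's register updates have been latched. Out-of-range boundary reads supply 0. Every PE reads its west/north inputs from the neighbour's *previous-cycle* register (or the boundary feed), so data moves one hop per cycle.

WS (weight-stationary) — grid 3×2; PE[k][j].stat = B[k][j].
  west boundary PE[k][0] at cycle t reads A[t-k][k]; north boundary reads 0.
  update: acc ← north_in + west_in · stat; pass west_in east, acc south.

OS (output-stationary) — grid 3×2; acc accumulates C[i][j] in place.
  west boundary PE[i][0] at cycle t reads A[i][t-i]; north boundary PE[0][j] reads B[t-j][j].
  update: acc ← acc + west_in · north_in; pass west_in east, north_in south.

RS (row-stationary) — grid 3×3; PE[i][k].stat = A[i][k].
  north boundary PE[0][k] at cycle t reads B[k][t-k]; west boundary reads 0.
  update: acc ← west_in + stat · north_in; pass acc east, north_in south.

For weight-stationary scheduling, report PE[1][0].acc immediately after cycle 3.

PE[1][0].acc = 47

WS on a 3×2 grid — tracing PE[1][0] and its feeders:
  @0  [0,0]  acc 24  |  →3  ↓24
  @0  [1,0]  acc 0  |  →0  ↓0
  @1  [0,0]  acc 64  |  →8  ↓64
  @1  [1,0]  acc 51  |  →9  ↓51
  @2  [0,0]  acc 32  |  →4  ↓32
  @2  [1,0]  acc 73  |  →3  ↓73
  @3  [0,0]  acc 0  |  →0  ↓0
  @3  [1,0]  acc 47  |  →5  ↓47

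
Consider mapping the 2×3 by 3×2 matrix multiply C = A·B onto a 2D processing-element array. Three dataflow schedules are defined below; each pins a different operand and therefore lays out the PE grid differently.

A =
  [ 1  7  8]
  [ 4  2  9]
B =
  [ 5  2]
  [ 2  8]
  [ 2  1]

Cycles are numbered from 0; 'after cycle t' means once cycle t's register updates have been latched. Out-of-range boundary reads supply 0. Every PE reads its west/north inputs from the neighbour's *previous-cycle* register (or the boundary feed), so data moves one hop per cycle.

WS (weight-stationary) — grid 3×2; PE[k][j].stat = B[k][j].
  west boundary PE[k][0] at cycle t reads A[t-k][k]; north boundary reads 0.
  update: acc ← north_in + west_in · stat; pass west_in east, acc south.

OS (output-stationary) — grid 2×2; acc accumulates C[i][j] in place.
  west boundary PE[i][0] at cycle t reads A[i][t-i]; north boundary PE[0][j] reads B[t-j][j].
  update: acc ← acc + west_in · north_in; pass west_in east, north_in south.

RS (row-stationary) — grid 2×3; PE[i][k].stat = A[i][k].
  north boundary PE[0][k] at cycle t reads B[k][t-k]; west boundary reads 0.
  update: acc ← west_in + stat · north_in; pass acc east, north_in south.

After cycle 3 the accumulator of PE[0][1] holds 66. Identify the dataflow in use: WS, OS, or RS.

dataflow = OS

Under WS (3×2), PE[0][1]:
  c0 r0c1: 0 / 0 / 0
  c1 r0c1: 2 / 1 / 2
  c2 r0c1: 8 / 4 / 8
  c3 r0c1: 0 / 0 / 0
Under OS (2×2), PE[0][1]:
  c0 r0c1: 0 / 0 / 0
  c1 r0c1: 2 / 1 / 2
  c2 r0c1: 58 / 7 / 8
  c3 r0c1: 66 / 8 / 1
Under RS (2×3), PE[0][1]:
  c0 r0c1: 0 / 0 / 0
  c1 r0c1: 19 / 19 / 2
  c2 r0c1: 58 / 58 / 8
  c3 r0c1: 0 / 0 / 0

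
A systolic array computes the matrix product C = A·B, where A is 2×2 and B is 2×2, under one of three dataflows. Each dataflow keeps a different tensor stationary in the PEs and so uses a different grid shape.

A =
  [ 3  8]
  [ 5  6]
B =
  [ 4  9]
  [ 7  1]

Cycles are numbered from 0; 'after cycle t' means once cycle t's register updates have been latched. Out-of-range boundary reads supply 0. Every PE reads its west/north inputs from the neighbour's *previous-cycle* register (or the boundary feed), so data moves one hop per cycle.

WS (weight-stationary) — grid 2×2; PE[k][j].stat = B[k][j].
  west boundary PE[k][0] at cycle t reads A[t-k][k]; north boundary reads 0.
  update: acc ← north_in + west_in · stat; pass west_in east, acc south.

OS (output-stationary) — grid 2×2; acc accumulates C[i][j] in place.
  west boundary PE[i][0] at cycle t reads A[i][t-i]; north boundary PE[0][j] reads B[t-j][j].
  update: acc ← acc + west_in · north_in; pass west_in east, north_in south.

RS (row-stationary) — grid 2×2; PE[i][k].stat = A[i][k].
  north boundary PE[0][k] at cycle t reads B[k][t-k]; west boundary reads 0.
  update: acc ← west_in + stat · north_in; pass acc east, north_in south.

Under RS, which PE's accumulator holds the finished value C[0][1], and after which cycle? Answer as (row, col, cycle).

(row, col, cycle) = (0, 1, 2)

RS: C[0][1] accumulates in PE[0][1]:
  after 0 — PE[0][1] acc=0, pass-E 0, pass-S 0
  after 1 — PE[0][1] acc=68, pass-E 68, pass-S 7
  after 2 — PE[0][1] acc=35, pass-E 35, pass-S 1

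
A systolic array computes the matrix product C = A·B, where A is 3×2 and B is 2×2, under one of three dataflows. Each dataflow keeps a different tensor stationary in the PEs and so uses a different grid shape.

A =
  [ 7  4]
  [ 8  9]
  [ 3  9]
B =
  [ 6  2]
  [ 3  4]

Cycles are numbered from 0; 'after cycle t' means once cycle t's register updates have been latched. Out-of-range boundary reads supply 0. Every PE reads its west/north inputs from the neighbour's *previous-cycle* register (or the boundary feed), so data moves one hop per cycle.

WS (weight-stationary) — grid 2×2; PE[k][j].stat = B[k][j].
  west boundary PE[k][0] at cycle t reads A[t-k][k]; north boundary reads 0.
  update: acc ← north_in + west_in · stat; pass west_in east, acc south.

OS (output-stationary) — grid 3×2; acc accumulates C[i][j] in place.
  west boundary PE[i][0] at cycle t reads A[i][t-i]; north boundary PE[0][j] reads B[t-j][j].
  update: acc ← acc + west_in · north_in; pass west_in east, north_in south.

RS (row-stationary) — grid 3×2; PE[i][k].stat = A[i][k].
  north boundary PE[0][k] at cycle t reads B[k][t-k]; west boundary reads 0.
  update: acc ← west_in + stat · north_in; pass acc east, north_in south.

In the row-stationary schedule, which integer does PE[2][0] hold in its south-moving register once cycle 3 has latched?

Tracing RS — 3×2 array, target PE[2][0]:
  c0 r1c0: 0 / 0 / 0
  c0 r2c0: 0 / 0 / 0
  c1 r1c0: 48 / 48 / 6
  c1 r2c0: 0 / 0 / 0
  c2 r1c0: 16 / 16 / 2
  c2 r2c0: 18 / 18 / 6
  c3 r1c0: 0 / 0 / 0
  c3 r2c0: 6 / 6 / 2

register = 2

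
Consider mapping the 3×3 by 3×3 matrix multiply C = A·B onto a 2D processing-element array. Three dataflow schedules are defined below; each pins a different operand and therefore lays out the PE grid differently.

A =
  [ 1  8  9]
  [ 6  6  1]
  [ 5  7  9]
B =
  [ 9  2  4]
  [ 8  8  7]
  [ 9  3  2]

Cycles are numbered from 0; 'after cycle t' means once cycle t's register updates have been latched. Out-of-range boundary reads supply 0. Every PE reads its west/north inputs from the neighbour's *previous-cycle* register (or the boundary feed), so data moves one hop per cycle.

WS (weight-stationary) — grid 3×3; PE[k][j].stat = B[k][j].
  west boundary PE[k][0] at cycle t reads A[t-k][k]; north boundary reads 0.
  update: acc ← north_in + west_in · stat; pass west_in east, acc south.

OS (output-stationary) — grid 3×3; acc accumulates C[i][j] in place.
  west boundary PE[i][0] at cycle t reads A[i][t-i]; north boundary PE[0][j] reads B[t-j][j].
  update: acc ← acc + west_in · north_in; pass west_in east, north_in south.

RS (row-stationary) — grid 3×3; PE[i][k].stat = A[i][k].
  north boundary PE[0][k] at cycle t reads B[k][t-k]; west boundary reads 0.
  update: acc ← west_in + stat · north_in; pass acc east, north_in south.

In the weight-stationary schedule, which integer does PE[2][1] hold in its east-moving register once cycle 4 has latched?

WS (3×3). Following PE[2][1] plus its west/north inputs:
  step 0 · PE1,1: acc=0; fwd→0 fwd↓0
  step 0 · PE2,0: acc=0; fwd→0 fwd↓0
  step 0 · PE2,1: acc=0; fwd→0 fwd↓0
  step 1 · PE1,1: acc=0; fwd→0 fwd↓0
  step 1 · PE2,0: acc=0; fwd→0 fwd↓0
  step 1 · PE2,1: acc=0; fwd→0 fwd↓0
  step 2 · PE1,1: acc=66; fwd→8 fwd↓66
  step 2 · PE2,0: acc=154; fwd→9 fwd↓154
  step 2 · PE2,1: acc=0; fwd→0 fwd↓0
  step 3 · PE1,1: acc=60; fwd→6 fwd↓60
  step 3 · PE2,0: acc=111; fwd→1 fwd↓111
  step 3 · PE2,1: acc=93; fwd→9 fwd↓93
  step 4 · PE1,1: acc=66; fwd→7 fwd↓66
  step 4 · PE2,0: acc=182; fwd→9 fwd↓182
  step 4 · PE2,1: acc=63; fwd→1 fwd↓63

register = 1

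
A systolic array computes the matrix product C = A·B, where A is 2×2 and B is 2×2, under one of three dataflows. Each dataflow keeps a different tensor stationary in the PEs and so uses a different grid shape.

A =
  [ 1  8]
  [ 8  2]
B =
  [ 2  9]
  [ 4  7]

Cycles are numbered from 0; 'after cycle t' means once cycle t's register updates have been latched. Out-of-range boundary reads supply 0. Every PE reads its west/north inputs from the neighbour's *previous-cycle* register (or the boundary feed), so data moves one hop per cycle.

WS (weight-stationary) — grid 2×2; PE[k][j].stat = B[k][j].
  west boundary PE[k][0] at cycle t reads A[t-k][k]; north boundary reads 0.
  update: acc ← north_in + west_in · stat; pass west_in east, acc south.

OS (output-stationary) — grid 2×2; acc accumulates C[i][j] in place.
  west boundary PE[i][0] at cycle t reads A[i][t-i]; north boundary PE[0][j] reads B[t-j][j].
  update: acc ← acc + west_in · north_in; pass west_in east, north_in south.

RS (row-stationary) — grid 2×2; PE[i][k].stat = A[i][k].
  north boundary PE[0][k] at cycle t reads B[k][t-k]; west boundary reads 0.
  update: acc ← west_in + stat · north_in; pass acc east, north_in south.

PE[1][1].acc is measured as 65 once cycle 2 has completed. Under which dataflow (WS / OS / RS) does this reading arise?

WS [2×2] PE[1][1] across cycles:
  c0 r1c1: 0 / 0 / 0
  c1 r1c1: 0 / 0 / 0
  c2 r1c1: 65 / 8 / 65
OS [2×2] PE[1][1] across cycles:
  c0 r1c1: 0 / 0 / 0
  c1 r1c1: 0 / 0 / 0
  c2 r1c1: 72 / 8 / 9
RS [2×2] PE[1][1] across cycles:
  c0 r1c1: 0 / 0 / 0
  c1 r1c1: 0 / 0 / 0
  c2 r1c1: 24 / 24 / 4

dataflow = WS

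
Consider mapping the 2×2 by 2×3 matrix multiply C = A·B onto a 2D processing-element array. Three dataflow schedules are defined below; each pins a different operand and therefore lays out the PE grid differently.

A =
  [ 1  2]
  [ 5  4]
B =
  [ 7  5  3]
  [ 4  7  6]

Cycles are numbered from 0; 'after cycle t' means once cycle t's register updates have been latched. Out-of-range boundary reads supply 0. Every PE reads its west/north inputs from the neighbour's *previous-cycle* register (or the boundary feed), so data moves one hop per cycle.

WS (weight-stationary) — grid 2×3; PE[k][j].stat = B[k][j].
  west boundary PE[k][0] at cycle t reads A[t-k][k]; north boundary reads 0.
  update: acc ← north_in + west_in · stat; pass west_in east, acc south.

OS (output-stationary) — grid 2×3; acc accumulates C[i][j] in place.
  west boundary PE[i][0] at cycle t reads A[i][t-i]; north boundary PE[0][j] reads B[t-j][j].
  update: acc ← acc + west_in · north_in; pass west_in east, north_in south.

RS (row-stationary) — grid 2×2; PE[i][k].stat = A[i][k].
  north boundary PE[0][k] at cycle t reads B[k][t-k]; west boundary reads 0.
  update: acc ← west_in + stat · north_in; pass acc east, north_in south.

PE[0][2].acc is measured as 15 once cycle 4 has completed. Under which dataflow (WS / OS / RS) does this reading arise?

— WS: 2×3; PE[0][2] trace:
  c0 r0c2: 0 / 0 / 0
  c1 r0c2: 0 / 0 / 0
  c2 r0c2: 3 / 1 / 3
  c3 r0c2: 15 / 5 / 15
  c4 r0c2: 0 / 0 / 0
— OS: 2×3; PE[0][2] trace:
  c0 r0c2: 0 / 0 / 0
  c1 r0c2: 0 / 0 / 0
  c2 r0c2: 3 / 1 / 3
  c3 r0c2: 15 / 2 / 6
  c4 r0c2: 15 / 0 / 0
RS: PE[0][2] is outside its 2×2 grid.

dataflow = OS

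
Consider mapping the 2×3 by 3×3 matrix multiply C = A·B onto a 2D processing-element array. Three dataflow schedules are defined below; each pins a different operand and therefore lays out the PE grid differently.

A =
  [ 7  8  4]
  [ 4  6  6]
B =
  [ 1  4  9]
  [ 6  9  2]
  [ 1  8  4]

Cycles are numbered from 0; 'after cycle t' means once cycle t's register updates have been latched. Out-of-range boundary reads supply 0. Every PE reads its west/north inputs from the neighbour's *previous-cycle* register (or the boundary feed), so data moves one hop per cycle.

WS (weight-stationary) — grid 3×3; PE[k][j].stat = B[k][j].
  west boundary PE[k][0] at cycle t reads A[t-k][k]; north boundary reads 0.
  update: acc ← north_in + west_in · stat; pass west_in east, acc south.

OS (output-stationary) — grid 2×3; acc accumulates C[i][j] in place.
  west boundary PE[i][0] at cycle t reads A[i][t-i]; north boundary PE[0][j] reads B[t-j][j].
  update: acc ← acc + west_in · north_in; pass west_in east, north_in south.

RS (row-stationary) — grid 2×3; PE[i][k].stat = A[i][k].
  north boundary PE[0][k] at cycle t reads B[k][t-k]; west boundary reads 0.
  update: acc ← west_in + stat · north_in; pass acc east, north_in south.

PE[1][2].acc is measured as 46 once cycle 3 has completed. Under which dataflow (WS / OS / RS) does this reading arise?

WS (3×3 grid), PE[1][2]:
  c0 r1c2: 0 / 0 / 0
  c1 r1c2: 0 / 0 / 0
  c2 r1c2: 0 / 0 / 0
  c3 r1c2: 79 / 8 / 79
OS (2×3 grid), PE[1][2]:
  c0 r1c2: 0 / 0 / 0
  c1 r1c2: 0 / 0 / 0
  c2 r1c2: 0 / 0 / 0
  c3 r1c2: 36 / 4 / 9
RS (2×3 grid), PE[1][2]:
  c0 r1c2: 0 / 0 / 0
  c1 r1c2: 0 / 0 / 0
  c2 r1c2: 0 / 0 / 0
  c3 r1c2: 46 / 46 / 1

dataflow = RS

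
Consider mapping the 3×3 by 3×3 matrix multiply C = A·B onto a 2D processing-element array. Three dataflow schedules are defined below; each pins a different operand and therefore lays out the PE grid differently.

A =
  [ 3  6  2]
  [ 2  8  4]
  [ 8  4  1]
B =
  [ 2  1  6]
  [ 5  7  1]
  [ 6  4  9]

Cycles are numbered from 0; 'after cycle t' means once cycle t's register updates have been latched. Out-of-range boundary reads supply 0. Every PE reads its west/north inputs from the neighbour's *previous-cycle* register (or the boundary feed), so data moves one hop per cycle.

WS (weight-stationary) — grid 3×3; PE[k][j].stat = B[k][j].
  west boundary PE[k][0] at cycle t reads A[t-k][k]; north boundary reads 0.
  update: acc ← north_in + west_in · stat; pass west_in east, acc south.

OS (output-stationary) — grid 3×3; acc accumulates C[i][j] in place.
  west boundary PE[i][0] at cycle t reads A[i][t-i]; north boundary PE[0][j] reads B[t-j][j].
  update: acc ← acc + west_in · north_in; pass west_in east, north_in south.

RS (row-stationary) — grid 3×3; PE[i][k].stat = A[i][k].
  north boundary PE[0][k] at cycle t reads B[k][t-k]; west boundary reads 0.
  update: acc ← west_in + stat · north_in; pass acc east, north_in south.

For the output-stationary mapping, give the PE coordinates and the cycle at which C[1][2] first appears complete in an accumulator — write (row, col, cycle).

(row, col, cycle) = (1, 2, 5)

OS — PE[1][2] is where C[1][2] collects:
  c0 r1c2: 0 / 0 / 0
  c1 r1c2: 0 / 0 / 0
  c2 r1c2: 0 / 0 / 0
  c3 r1c2: 12 / 2 / 6
  c4 r1c2: 20 / 8 / 1
  c5 r1c2: 56 / 4 / 9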